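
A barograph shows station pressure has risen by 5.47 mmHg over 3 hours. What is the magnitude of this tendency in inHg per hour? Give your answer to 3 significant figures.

0.0718 inHg per hour

5.47 mmHg / 3 h × 0.0393701 inHg/mmHg = 0.0718 inHg/h.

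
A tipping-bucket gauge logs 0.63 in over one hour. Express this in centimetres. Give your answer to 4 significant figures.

1.600 cm

1 in = 2.54 cm, so 0.63 × 2.54 = 1.600 cm.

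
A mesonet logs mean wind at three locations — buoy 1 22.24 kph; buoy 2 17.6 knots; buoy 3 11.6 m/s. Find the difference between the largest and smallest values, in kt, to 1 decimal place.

10.5 kt

buoy 1: 22.24 km/h = 12.009 kt.
buoy 3: 11.6 m/s = 22.549 kt.
Spread: 22.549 − 12.009 = 10.5 kt.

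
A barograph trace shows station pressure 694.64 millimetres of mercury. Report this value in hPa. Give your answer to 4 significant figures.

926.1 hPa

1 mmHg = 1.33322 hPa, so 694.64 × 1.33322 = 926.1 hPa.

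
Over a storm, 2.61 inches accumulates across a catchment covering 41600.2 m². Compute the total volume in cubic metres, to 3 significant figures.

Depth: 2.61 in × 25.4 = 66.294 mm.
1 mm over 1 m² is 1 L, so volume = 66.294 × 41600.2 = 2757843.7 L = 2760 m³.

2760 cubic metres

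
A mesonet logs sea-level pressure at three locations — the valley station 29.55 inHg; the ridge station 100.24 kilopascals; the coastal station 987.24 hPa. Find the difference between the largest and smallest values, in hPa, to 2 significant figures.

15 hPa

the valley station: 29.55 inHg = 1000.68 hPa.
the ridge station: 100.24 kPa = 1002.40 hPa.
Spread: 1002.40 − 987.24 = 15 hPa.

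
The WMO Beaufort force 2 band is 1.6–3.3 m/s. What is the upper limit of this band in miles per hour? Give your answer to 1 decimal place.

1.6–3.3 m/s × 2.237 = 3.6–7.4 mph.

7.4 mph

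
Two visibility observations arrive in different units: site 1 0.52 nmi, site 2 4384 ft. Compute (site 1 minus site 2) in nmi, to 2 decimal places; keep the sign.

site 2: 4384 ft = 0.7215 nmi.
Difference: 0.5200 − 0.7215 = -0.20 nmi.

-0.20 nmi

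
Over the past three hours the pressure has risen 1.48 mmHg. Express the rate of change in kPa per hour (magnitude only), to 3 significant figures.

1.48 mmHg / 3 h × 0.133322 kPa/mmHg = 0.0658 kPa/h.

0.0658 kPa per hour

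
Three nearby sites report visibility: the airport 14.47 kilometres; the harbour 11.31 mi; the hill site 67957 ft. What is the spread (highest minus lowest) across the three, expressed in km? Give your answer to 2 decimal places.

the harbour: 11.31 SM = 18.2017 km.
the hill site: 67957 ft = 20.7133 km.
Spread: 20.7133 − 14.4700 = 6.24 km.

6.24 km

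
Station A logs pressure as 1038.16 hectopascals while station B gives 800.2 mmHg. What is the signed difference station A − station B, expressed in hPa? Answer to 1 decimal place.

-28.7 hPa

station B: 800.2 mmHg = 1066.846 hPa.
Difference: 1038.160 − 1066.846 = -28.7 hPa.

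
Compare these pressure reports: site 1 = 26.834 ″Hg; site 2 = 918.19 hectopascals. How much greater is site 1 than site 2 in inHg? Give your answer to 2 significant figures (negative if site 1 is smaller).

site 2: 918.19 hPa = 27.1141 inHg.
Difference: 26.8340 − 27.1141 = -0.28 inHg.

-0.28 inHg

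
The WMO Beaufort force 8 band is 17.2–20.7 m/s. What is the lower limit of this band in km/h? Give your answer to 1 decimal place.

61.9 km/h

17.2–20.7 m/s × 3.6 = 61.9–74.5 km/h.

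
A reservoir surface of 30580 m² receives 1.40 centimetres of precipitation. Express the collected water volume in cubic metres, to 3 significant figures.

Depth: 1.40 cm × 10 = 14 mm.
1 mm over 1 m² is 1 L, so volume = 14 × 30580 = 428120 L = 428 m³.

428 cubic metres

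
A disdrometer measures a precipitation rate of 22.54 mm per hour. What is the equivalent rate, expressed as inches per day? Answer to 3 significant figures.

22.54 mm/hour × 0.0393701 in/mm × 24 hour/day = 21.3 in/day.

21.3 in/day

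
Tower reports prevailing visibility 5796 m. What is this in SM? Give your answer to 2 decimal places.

3.60 SM

1 m = 0.000621371 SM, so 5796 × 0.000621371 = 3.60 SM.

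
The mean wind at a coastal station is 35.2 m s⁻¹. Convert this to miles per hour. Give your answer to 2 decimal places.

1 m/s = 2.23694 mph, so 35.2 × 2.23694 = 78.74 mph.

78.74 mph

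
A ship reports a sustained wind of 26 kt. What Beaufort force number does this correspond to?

26 kt lies in the Beaufort 6 band (strong breeze, 22–27 kt).

Beaufort force 6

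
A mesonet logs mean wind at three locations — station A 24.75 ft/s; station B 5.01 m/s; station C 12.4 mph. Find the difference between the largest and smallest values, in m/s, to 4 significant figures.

station A: 24.75 ft/s = 7.54380 m/s.
station C: 12.4 mph = 5.54330 m/s.
Spread: 7.54380 − 5.01000 = 2.534 m/s.

2.534 m/s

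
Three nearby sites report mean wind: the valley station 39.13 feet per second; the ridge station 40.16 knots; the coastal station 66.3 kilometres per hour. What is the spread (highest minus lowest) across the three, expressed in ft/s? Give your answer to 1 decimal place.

28.7 ft/s

the ridge station: 40.16 kt = 67.782 ft/s.
the coastal station: 66.3 km/h = 60.422 ft/s.
Spread: 67.782 − 39.130 = 28.7 ft/s.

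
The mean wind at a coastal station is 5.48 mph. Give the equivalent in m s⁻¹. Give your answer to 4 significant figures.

2.450 m/s

1 mph = 0.44704 m/s, so 5.48 × 0.44704 = 2.450 m/s.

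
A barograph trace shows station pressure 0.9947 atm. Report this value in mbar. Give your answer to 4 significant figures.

1 atm = 1013.25 mb, so 0.9947 × 1013.25 = 1008 mb.

1008 mb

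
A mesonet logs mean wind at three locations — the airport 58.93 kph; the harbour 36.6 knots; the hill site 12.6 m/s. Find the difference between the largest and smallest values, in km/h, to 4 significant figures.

22.42 km/h

the harbour: 36.6 kt = 67.7832 km/h.
the hill site: 12.6 m/s = 45.3600 km/h.
Spread: 67.7832 − 45.3600 = 22.42 km/h.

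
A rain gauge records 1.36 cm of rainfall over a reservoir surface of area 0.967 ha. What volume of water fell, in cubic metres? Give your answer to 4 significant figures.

Depth: 1.36 cm × 10 = 13.6 mm.
Area: 0.967 ha = 9670 m².
1 mm over 1 m² is 1 L, so volume = 13.6 × 9670 = 131512 L = 131.5 m³.

131.5 cubic metres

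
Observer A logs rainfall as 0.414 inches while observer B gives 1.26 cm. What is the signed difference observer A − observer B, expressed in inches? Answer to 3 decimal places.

observer B: 1.26 cm = 0.49606 in.
Difference: 0.41400 − 0.49606 = -0.082 in.

-0.082 in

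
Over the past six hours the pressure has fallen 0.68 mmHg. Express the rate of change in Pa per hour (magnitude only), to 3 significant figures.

15.1 Pa per hour

0.68 mmHg / 6 h × 133.322 Pa/mmHg = 15.1 Pa/h.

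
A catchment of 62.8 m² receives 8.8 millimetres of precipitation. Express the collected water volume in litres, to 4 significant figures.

552.6 litres

1 mm over 1 m² is 1 L, so volume = 8.8 × 62.8 = 552.64 L ≈ 552.6 L.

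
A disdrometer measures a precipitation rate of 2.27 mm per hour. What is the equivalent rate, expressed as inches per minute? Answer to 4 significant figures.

2.27 mm/hour × 0.0393701 in/mm × 0.0166667 hour/minute = 0.001490 in/minute.

0.001490 in/minute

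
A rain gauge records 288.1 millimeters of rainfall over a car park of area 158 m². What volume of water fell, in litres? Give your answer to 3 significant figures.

1 mm over 1 m² is 1 L, so volume = 288.1 × 158 = 45519.8 L ≈ 45500 L.

45500 litres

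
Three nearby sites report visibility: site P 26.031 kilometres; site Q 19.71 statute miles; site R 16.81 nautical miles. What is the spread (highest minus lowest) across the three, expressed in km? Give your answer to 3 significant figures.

5.69 km

site Q: 19.71 SM = 31.7202 km.
site R: 16.81 nmi = 31.1321 km.
Spread: 31.7202 − 26.0310 = 5.69 km.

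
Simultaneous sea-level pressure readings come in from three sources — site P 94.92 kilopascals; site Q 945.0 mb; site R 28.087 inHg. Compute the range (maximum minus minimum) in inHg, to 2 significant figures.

0.18 inHg

site P: 94.92 kPa = 28.0299 inHg.
site Q: 945.0 mb = 27.9058 inHg.
Spread: 28.0870 − 27.9058 = 0.18 inHg.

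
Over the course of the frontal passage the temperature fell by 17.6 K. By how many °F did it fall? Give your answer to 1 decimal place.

For a temperature change the 32° offset cancels: Δ°F = 17.6 × 1.8 = 31.7 °F.

31.7 °F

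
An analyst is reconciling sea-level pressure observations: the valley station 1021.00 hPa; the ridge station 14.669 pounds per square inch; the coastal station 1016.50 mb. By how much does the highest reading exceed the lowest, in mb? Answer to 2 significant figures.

9.6 mb

the valley station: 1021.00 hPa = 1021.000 mb.
the ridge station: 14.669 psi = 1011.392 mb.
Spread: 1021.000 − 1011.392 = 9.6 mb.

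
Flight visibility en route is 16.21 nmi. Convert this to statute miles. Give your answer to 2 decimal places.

18.65 SM

1 nmi = 1.15078 SM, so 16.21 × 1.15078 = 18.65 SM.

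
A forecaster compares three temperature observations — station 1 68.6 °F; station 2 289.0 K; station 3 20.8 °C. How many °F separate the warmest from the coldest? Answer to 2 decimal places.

8.91 °F

station 1: 68.6 °F = 20.333 °C.
station 2: 289.0 K = 15.850 °C.
Spread: 20.800 − 15.850 = 4.950 °C = 8.91 °F.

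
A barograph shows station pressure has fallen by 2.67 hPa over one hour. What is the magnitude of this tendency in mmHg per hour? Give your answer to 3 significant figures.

2.00 mmHg per hour

2.67 hPa / 1 h × 0.750062 mmHg/hPa = 2.00 mmHg/h.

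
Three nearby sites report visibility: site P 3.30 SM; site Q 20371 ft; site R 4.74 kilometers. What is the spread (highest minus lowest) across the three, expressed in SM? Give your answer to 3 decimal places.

0.913 SM

site Q: 20371 ft = 3.85814 SM.
site R: 4.74 km = 2.94530 SM.
Spread: 3.85814 − 2.94530 = 0.913 SM.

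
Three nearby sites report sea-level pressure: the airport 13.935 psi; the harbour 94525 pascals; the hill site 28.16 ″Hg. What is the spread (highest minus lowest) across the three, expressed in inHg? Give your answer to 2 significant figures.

0.46 inHg

the airport: 13.935 psi = 28.3719 inHg.
the harbour: 94525 Pa = 27.9132 inHg.
Spread: 28.3719 − 27.9132 = 0.46 inHg.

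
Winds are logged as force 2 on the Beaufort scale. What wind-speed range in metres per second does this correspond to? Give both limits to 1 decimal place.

1.6 to 3.3 m/s

Beaufort 2 (light breeze) spans 1.6–3.3 m/s.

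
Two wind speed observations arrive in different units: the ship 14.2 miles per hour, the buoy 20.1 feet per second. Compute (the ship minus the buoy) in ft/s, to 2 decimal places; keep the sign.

the ship: 14.2 mph = 20.8267 ft/s.
Difference: 20.8267 − 20.1000 = 0.73 ft/s.

0.73 ft/s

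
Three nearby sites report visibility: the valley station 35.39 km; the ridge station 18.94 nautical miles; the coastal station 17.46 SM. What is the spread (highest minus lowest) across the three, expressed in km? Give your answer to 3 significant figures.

7.29 km

the ridge station: 18.94 nmi = 35.0769 km.
the coastal station: 17.46 SM = 28.0991 km.
Spread: 35.3900 − 28.0991 = 7.29 km.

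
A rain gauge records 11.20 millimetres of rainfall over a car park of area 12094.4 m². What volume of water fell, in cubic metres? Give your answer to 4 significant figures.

135.5 cubic metres

1 mm over 1 m² is 1 L, so volume = 11.2 × 12094.4 = 135457.28 L = 135.5 m³.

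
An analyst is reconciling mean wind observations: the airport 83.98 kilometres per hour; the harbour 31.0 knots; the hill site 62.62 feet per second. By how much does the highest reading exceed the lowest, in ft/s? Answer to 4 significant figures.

the airport: 83.98 km/h = 76.5347 ft/s.
the harbour: 31.0 kt = 52.3221 ft/s.
Spread: 76.5347 − 52.3221 = 24.21 ft/s.

24.21 ft/s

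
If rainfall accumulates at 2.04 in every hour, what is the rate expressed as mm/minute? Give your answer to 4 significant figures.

2.04 in/hour × 25.4 mm/in × 0.0166667 hour/minute = 0.8636 mm/minute.

0.8636 mm/minute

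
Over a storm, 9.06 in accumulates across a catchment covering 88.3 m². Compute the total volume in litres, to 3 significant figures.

Depth: 9.06 in × 25.4 = 230.124 mm.
1 mm over 1 m² is 1 L, so volume = 230.124 × 88.3 = 20319.949 L ≈ 20300 L.

20300 litres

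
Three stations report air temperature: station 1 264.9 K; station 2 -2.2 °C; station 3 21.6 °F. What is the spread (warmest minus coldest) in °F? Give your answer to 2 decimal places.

10.89 °F

station 1: 264.9 K = -8.250 °C.
station 3: 21.6 °F = -5.778 °C.
Spread: (-2.200) − (-8.250) = 6.050 °C = 10.89 °F.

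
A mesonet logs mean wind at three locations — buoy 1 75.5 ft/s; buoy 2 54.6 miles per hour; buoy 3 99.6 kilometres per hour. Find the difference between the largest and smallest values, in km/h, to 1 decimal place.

buoy 1: 75.5 ft/s = 82.845 km/h.
buoy 2: 54.6 mph = 87.870 km/h.
Spread: 99.600 − 82.845 = 16.8 km/h.

16.8 km/h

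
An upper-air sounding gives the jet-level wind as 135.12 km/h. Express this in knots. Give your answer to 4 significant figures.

1 km/h = 0.539957 kt, so 135.12 × 0.539957 = 72.96 kt.

72.96 kt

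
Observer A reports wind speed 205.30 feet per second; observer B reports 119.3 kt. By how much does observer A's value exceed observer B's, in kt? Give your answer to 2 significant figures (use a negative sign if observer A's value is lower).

observer A: 205.30 ft/s = 121.637 kt.
Difference: 121.637 − 119.300 = 2.3 kt.

2.3 kt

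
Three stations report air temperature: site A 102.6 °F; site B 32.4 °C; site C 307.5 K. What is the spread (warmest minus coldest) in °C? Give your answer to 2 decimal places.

site A: 102.6 °F = 39.222 °C.
site C: 307.5 K = 34.350 °C.
Spread: 39.222 − 32.400 = 6.822 °C.

6.82 °C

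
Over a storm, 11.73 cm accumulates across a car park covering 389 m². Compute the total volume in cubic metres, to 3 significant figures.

Depth: 11.73 cm × 10 = 117.3 mm.
1 mm over 1 m² is 1 L, so volume = 117.3 × 389 = 45629.7 L = 45.6 m³.

45.6 cubic metres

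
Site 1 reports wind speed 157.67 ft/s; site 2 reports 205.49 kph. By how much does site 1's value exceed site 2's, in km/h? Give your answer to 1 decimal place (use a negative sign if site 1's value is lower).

site 1: 157.67 ft/s = 173.008 km/h.
Difference: 173.008 − 205.490 = -32.5 km/h.

-32.5 km/h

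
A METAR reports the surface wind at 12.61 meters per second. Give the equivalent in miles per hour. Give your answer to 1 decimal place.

1 m/s = 2.23694 mph, so 12.61 × 2.23694 = 28.2 mph.

28.2 mph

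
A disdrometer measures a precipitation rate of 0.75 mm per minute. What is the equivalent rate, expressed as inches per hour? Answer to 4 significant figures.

0.75 mm/minute × 0.0393701 in/mm × 60 minute/hour = 1.772 in/hour.

1.772 in/hour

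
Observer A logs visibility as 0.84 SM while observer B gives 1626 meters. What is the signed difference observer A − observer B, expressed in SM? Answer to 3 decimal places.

-0.170 SM

observer B: 1626 m = 1.01035 SM.
Difference: 0.84000 − 1.01035 = -0.170 SM.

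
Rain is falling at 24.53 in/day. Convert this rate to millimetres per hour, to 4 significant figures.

25.96 mm/hour

24.53 in/day × 25.4 mm/in × 0.0416667 day/hour = 25.96 mm/hour.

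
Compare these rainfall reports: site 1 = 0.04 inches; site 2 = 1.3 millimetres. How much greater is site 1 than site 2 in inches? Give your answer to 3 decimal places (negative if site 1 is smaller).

-0.011 in

site 2: 1.3 mm = 0.05118 in.
Difference: 0.04000 − 0.05118 = -0.011 in.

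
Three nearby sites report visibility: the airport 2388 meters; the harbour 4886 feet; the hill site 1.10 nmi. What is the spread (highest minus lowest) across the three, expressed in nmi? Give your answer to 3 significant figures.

0.485 nmi

the airport: 2388 m = 1.28942 nmi.
the harbour: 4886 ft = 0.80413 nmi.
Spread: 1.28942 − 0.80413 = 0.485 nmi.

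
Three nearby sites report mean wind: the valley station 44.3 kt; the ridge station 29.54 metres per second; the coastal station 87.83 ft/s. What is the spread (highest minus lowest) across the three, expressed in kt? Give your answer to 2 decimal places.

13.12 kt

the ridge station: 29.54 m/s = 57.4212 kt.
the coastal station: 87.83 ft/s = 52.0379 kt.
Spread: 57.4212 − 44.3000 = 13.12 kt.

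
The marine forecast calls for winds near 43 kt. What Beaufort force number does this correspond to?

Beaufort force 9

43 kt lies in the Beaufort 9 band (strong gale, 41–47 kt).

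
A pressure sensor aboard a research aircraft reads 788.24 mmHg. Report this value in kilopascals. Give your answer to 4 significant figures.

1 mmHg = 0.133322 kPa, so 788.24 × 0.133322 = 105.1 kPa.

105.1 kPa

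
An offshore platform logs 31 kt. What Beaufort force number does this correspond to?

31 kt lies in the Beaufort 7 band (near gale, 28–33 kt).

Beaufort force 7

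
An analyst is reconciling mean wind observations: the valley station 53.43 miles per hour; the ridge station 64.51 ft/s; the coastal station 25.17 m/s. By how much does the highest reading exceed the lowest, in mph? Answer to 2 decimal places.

the ridge station: 64.51 ft/s = 43.9841 mph.
the coastal station: 25.17 m/s = 56.3037 mph.
Spread: 56.3037 − 43.9841 = 12.32 mph.

12.32 mph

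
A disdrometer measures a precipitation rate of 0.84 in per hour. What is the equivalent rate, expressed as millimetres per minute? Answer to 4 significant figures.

0.84 in/hour × 25.4 mm/in × 0.0166667 hour/minute = 0.3556 mm/minute.

0.3556 mm/minute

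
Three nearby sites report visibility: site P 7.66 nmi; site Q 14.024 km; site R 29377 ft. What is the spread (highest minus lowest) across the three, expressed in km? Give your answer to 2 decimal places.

site P: 7.66 nmi = 14.1863 km.
site R: 29377 ft = 8.9541 km.
Spread: 14.1863 − 8.9541 = 5.23 km.

5.23 km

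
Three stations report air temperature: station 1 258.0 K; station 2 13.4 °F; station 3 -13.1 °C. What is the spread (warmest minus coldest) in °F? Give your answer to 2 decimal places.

8.67 °F

station 1: 258.0 K = -15.150 °C.
station 2: 13.4 °F = -10.333 °C.
Spread: (-10.333) − (-15.150) = 4.817 °C = 8.67 °F.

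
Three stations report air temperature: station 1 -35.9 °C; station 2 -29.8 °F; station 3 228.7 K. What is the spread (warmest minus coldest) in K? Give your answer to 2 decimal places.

station 2: -29.8 °F = -34.333 °C.
station 3: 228.7 K = -44.450 °C.
Spread: (-34.333) − (-44.450) = 10.117 °C.

10.12 K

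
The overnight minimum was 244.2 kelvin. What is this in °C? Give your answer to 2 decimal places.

°C = 244.2 − 273.15 = -28.95 °C.

-28.95 °C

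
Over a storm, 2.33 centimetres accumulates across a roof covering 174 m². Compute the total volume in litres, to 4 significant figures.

4054 litres

Depth: 2.33 cm × 10 = 23.3 mm.
1 mm over 1 m² is 1 L, so volume = 23.3 × 174 = 4054.2 L ≈ 4054 L.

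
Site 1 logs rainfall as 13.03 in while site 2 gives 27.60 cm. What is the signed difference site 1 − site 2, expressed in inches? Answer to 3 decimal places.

site 2: 27.60 cm = 10.86614 in.
Difference: 13.03000 − 10.86614 = 2.164 in.

2.164 in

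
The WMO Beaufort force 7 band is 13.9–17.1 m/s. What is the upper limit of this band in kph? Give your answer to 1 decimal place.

13.9–17.1 m/s × 3.6 = 50.0–61.6 km/h.

61.6 km/h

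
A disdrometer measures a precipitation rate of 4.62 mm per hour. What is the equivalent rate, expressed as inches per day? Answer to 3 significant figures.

4.37 in/day

4.62 mm/hour × 0.0393701 in/mm × 24 hour/day = 4.37 in/day.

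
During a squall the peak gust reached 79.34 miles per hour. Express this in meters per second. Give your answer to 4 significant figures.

1 mph = 0.44704 m/s, so 79.34 × 0.44704 = 35.47 m/s.

35.47 m/s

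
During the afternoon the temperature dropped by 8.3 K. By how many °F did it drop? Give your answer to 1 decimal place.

For a temperature change the 32° offset cancels: Δ°F = 8.3 × 1.8 = 14.9 °F.

14.9 °F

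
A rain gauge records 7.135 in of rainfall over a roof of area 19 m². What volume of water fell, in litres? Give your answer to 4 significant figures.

Depth: 7.135 in × 25.4 = 181.229 mm.
1 mm over 1 m² is 1 L, so volume = 181.229 × 19 = 3443.351 L ≈ 3443 L.

3443 litres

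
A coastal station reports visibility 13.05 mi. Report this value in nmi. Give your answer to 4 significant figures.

11.34 nmi

1 SM = 0.868976 nmi, so 13.05 × 0.868976 = 11.34 nmi.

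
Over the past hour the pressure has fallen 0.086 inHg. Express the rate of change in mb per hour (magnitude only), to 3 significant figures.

0.086 inHg / 1 h × 33.8639 mb/inHg = 2.91 mb/h.

2.91 mb per hour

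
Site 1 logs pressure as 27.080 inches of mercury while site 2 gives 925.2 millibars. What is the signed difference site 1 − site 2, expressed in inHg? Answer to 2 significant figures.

-0.24 inHg

site 2: 925.2 mb = 27.3211 inHg.
Difference: 27.0800 − 27.3211 = -0.24 inHg.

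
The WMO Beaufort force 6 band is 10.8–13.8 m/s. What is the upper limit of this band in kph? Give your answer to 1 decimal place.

10.8–13.8 m/s × 3.6 = 38.9–49.7 km/h.

49.7 km/h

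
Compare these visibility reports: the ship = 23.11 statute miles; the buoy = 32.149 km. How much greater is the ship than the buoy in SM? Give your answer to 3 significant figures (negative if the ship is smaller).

the buoy: 32.149 km = 19.9765 SM.
Difference: 23.1100 − 19.9765 = 3.13 SM.

3.13 SM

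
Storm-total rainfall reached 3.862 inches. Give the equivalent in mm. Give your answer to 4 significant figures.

1 in = 25.4 mm, so 3.862 × 25.4 = 98.09 mm.

98.09 mm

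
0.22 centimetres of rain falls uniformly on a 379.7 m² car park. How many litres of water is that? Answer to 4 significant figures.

835.3 litres

Depth: 0.22 cm × 10 = 2.2 mm.
1 mm over 1 m² is 1 L, so volume = 2.2 × 379.7 = 835.34 L ≈ 835.3 L.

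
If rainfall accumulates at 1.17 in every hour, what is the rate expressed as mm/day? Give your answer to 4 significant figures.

713.2 mm/day

1.17 in/hour × 25.4 mm/in × 24 hour/day = 713.2 mm/day.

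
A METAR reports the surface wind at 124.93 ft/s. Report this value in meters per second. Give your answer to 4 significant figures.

38.08 m/s

1 ft/s = 0.3048 m/s, so 124.93 × 0.3048 = 38.08 m/s.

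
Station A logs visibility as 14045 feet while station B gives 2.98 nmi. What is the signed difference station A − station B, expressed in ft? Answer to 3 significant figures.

-4060 ft

station B: 2.98 nmi = 18106.82 ft.
Difference: 14045.00 − 18106.82 = -4060 ft.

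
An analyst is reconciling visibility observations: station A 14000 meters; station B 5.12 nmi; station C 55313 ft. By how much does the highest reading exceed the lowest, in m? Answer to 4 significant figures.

station B: 5.12 nmi = 9482.24 m.
station C: 55313 ft = 16859.40 m.
Spread: 16859.40 − 9482.24 = 7377 m.

7377 m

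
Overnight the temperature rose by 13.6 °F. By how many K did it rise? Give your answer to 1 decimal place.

7.6 K

For a temperature change the 32° offset cancels: ΔK = 13.6 × 0.5556 = 7.6 K.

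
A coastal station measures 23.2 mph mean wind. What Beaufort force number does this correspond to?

23.2 mph = 10.4 m/s, which is Beaufort 5 (fresh breeze, 8.0–10.7 m/s).

Beaufort force 5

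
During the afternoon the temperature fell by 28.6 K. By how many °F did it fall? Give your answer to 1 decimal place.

For a temperature change the 32° offset cancels: Δ°F = 28.6 × 1.8 = 51.5 °F.

51.5 °F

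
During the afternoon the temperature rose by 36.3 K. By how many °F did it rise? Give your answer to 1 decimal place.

65.3 °F

Converting a difference, only the 9/5 scale factor applies: Δ°F = 36.3 × 1.8 = 65.3 °F.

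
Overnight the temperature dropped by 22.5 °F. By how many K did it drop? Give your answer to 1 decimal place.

Converting a difference, only the 9/5 scale factor applies: ΔK = 22.5 × 0.5556 = 12.5 K.

12.5 K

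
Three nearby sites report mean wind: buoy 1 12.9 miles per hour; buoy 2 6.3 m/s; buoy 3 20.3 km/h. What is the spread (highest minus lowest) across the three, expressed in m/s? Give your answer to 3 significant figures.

0.661 m/s

buoy 1: 12.9 mph = 5.76682 m/s.
buoy 3: 20.3 km/h = 5.63889 m/s.
Spread: 6.30000 − 5.63889 = 0.661 m/s.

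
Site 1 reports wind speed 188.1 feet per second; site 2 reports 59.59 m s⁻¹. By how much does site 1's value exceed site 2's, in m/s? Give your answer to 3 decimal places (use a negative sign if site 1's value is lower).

site 1: 188.1 ft/s = 57.33288 m/s.
Difference: 57.33288 − 59.59000 = -2.257 m/s.

-2.257 m/s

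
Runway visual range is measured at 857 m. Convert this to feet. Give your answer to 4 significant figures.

2812 ft

1 m = 3.28084 ft, so 857 × 3.28084 = 2812 ft.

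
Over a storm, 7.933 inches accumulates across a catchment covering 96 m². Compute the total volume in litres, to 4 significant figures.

19340 litres

Depth: 7.933 in × 25.4 = 201.4982 mm.
1 mm over 1 m² is 1 L, so volume = 201.4982 × 96 = 19343.827 L ≈ 19340 L.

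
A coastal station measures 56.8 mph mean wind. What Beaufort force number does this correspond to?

Beaufort force 10

56.8 mph = 25.4 m/s, which is Beaufort 10 (storm, 24.5–28.4 m/s).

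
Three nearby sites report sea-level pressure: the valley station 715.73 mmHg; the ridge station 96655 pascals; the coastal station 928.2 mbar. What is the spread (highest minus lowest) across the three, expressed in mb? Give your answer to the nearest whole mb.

38 mb

the valley station: 715.73 mmHg = 954.23 mb.
the ridge station: 96655 Pa = 966.55 mb.
Spread: 966.55 − 928.20 = 38 mb.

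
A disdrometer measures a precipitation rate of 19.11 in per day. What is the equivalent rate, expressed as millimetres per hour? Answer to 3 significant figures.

19.11 in/day × 25.4 mm/in × 0.0416667 day/hour = 20.2 mm/hour.

20.2 mm/hour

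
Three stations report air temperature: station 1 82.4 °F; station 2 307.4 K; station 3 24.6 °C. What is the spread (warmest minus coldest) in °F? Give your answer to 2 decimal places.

17.37 °F

station 1: 82.4 °F = 28.000 °C.
station 2: 307.4 K = 34.250 °C.
Spread: 34.250 − 24.600 = 9.650 °C = 17.37 °F.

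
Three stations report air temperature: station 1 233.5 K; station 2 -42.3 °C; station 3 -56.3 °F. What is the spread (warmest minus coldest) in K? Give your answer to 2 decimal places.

9.41 K

station 1: 233.5 K = -39.650 °C.
station 3: -56.3 °F = -49.056 °C.
Spread: (-39.650) − (-49.056) = 9.406 °C.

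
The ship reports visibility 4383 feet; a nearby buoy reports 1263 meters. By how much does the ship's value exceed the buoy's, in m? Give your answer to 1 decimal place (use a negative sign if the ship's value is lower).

72.9 m

the ship: 4383 ft = 1335.938 m.
Difference: 1335.938 − 1263.000 = 72.9 m.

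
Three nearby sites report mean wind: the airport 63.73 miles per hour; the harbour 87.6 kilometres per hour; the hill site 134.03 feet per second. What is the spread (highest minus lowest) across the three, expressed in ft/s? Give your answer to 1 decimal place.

54.2 ft/s

the airport: 63.73 mph = 93.471 ft/s.
the harbour: 87.6 km/h = 79.834 ft/s.
Spread: 134.030 − 79.834 = 54.2 ft/s.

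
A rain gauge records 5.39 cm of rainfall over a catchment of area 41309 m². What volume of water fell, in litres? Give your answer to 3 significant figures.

2230000 litres

Depth: 5.39 cm × 10 = 53.9 mm.
1 mm over 1 m² is 1 L, so volume = 53.9 × 41309 = 2226555.1 L ≈ 2230000 L.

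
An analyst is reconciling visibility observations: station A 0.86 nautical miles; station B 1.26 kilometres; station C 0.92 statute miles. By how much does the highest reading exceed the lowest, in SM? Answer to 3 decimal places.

0.207 SM

station A: 0.86 nmi = 0.98967 SM.
station B: 1.26 km = 0.78293 SM.
Spread: 0.98967 − 0.78293 = 0.207 SM.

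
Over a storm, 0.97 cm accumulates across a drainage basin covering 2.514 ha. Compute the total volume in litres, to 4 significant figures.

Depth: 0.97 cm × 10 = 9.7 mm.
Area: 2.514 ha = 25140 m².
1 mm over 1 m² is 1 L, so volume = 9.7 × 25140 = 243858 L ≈ 243900 L.

243900 litres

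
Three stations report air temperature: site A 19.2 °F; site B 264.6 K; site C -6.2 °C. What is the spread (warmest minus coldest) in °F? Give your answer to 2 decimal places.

site A: 19.2 °F = -7.111 °C.
site B: 264.6 K = -8.550 °C.
Spread: (-6.200) − (-8.550) = 2.350 °C = 4.23 °F.

4.23 °F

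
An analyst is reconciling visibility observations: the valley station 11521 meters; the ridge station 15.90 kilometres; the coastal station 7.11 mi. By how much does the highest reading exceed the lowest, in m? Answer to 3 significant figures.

the ridge station: 15.90 km = 15900.00 m.
the coastal station: 7.11 SM = 11442.44 m.
Spread: 15900.00 − 11442.44 = 4460 m.

4460 m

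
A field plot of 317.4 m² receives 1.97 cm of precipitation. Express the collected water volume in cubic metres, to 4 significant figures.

Depth: 1.97 cm × 10 = 19.7 mm.
1 mm over 1 m² is 1 L, so volume = 19.7 × 317.4 = 6252.78 L = 6.253 m³.

6.253 cubic metres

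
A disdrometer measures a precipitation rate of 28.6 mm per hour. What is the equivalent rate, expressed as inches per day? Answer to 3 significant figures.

27.0 in/day

28.6 mm/hour × 0.0393701 in/mm × 24 hour/day = 27.0 in/day.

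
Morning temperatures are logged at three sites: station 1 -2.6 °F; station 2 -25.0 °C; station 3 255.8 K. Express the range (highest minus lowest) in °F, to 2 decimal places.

13.77 °F

station 1: -2.6 °F = -19.222 °C.
station 3: 255.8 K = -17.350 °C.
Spread: (-17.350) − (-25.000) = 7.650 °C = 13.77 °F.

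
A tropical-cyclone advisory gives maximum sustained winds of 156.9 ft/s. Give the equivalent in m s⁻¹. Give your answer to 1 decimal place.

1 ft/s = 0.3048 m/s, so 156.9 × 0.3048 = 47.8 m/s.

47.8 m/s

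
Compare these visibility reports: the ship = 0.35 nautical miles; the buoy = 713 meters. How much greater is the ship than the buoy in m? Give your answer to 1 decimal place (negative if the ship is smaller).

the ship: 0.35 nmi = 648.200 m.
Difference: 648.200 − 713.000 = -64.8 m.

-64.8 m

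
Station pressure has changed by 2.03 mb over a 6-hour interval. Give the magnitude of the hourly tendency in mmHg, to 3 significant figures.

0.254 mmHg per hour

2.03 mb / 6 h × 0.750062 mmHg/mb = 0.254 mmHg/h.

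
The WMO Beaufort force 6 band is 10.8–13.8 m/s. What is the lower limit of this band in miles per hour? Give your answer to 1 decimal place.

24.2 mph

10.8–13.8 m/s × 2.237 = 24.2–30.9 mph.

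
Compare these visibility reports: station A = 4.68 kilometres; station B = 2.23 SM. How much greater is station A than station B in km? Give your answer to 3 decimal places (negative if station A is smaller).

station B: 2.23 SM = 3.58884 km.
Difference: 4.68000 − 3.58884 = 1.091 km.

1.091 km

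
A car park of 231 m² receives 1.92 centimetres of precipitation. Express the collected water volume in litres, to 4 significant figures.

4435 litres

Depth: 1.92 cm × 10 = 19.2 mm.
1 mm over 1 m² is 1 L, so volume = 19.2 × 231 = 4435.2 L ≈ 4435 L.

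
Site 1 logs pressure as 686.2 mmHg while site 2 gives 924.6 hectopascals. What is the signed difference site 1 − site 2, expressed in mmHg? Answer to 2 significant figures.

-7.3 mmHg

site 2: 924.6 hPa = 693.507 mmHg.
Difference: 686.200 − 693.507 = -7.3 mmHg.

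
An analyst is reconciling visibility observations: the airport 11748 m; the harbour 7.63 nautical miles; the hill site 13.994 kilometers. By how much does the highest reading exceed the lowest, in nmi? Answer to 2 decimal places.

1.29 nmi

the airport: 11748 m = 6.3434 nmi.
the hill site: 13.994 km = 7.5562 nmi.
Spread: 7.6300 − 6.3434 = 1.29 nmi.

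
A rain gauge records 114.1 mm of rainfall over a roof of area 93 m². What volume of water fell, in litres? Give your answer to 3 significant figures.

10600 litres

1 mm over 1 m² is 1 L, so volume = 114.1 × 93 = 10611.3 L ≈ 10600 L.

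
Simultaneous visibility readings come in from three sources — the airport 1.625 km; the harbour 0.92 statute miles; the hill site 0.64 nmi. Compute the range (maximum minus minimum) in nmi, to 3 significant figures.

0.237 nmi

the airport: 1.625 km = 0.87743 nmi.
the harbour: 0.92 SM = 0.79946 nmi.
Spread: 0.87743 − 0.64000 = 0.237 nmi.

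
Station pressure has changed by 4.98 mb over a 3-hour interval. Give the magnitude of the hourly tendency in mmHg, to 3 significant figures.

4.98 mb / 3 h × 0.750062 mmHg/mb = 1.25 mmHg/h.

1.25 mmHg per hour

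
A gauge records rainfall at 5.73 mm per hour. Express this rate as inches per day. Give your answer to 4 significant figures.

5.73 mm/hour × 0.0393701 in/mm × 24 hour/day = 5.414 in/day.

5.414 in/day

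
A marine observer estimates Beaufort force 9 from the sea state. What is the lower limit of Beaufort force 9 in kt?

Beaufort 9 (strong gale) spans 41–47 knots.

41 kt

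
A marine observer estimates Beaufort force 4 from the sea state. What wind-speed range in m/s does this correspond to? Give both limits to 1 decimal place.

Beaufort 4 (moderate breeze) spans 5.5–7.9 m/s.

5.5 to 7.9 m/s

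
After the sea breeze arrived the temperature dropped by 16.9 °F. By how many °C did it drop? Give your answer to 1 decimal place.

Converting a difference, only the 9/5 scale factor applies: Δ°C = 16.9 × 0.5556 = 9.4 °C.

9.4 °C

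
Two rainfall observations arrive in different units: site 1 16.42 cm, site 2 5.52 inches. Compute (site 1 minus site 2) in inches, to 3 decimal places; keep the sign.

0.945 in

site 1: 16.42 cm = 6.46457 in.
Difference: 6.46457 − 5.52000 = 0.945 in.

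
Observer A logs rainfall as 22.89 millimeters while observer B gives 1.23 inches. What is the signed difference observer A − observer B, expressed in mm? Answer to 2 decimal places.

-8.35 mm

observer B: 1.23 in = 31.2420 mm.
Difference: 22.8900 − 31.2420 = -8.35 mm.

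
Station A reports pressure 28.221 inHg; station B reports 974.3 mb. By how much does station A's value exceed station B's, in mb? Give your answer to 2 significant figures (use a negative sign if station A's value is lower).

station A: 28.221 inHg = 955.67 mb.
Difference: 955.67 − 974.30 = -19 mb.

-19 mb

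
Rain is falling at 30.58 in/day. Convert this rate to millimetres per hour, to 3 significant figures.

30.58 in/day × 25.4 mm/in × 0.0416667 day/hour = 32.4 mm/hour.

32.4 mm/hour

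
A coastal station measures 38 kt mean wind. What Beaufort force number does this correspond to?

38 kt lies in the Beaufort 8 band (gale, 34–40 kt).

Beaufort force 8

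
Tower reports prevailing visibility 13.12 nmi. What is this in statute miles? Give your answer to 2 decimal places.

15.10 SM

1 nmi = 1.15078 SM, so 13.12 × 1.15078 = 15.10 SM.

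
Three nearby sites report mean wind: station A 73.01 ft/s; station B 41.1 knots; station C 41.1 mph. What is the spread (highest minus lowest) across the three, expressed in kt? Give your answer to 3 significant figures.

station A: 73.01 ft/s = 43.2572 kt.
station C: 41.1 mph = 35.7149 kt.
Spread: 43.2572 − 35.7149 = 7.54 kt.

7.54 kt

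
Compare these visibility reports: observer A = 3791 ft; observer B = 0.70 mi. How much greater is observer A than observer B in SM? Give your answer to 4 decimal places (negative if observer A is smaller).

observer A: 3791 ft = 0.717992 SM.
Difference: 0.717992 − 0.700000 = 0.0180 SM.

0.0180 SM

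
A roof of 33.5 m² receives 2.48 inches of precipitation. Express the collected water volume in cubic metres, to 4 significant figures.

Depth: 2.48 in × 25.4 = 62.992 mm.
1 mm over 1 m² is 1 L, so volume = 62.992 × 33.5 = 2110.232 L = 2.110 m³.

2.110 cubic metres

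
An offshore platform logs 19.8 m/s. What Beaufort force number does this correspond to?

19.8 m/s lies in the Beaufort 8 band (gale, 17.2–20.7 m/s).

Beaufort force 8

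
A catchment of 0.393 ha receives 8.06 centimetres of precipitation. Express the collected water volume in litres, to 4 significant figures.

316800 litres

Depth: 8.06 cm × 10 = 80.6 mm.
Area: 0.393 ha = 3930 m².
1 mm over 1 m² is 1 L, so volume = 80.6 × 3930 = 316758 L ≈ 316800 L.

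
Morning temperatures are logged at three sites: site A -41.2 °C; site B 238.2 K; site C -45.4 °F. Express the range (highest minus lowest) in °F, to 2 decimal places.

14.49 °F

site B: 238.2 K = -34.950 °C.
site C: -45.4 °F = -43.000 °C.
Spread: (-34.950) − (-43.000) = 8.050 °C = 14.49 °F.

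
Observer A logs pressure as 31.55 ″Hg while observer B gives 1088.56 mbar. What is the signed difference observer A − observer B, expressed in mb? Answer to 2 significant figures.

observer A: 31.55 inHg = 1068.41 mb.
Difference: 1068.41 − 1088.56 = -20 mb.

-20 mb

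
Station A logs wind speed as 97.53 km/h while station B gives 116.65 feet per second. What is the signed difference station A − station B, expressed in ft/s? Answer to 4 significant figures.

station A: 97.53 km/h = 88.8834 ft/s.
Difference: 88.8834 − 116.6500 = -27.77 ft/s.

-27.77 ft/s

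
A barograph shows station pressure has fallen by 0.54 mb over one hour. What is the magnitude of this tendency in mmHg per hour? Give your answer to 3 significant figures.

0.54 mb / 1 h × 0.750062 mmHg/mb = 0.405 mmHg/h.

0.405 mmHg per hour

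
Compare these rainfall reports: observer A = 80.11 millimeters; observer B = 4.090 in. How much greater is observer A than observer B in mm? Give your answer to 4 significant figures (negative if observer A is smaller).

-23.78 mm

observer B: 4.090 in = 103.8860 mm.
Difference: 80.1100 − 103.8860 = -23.78 mm.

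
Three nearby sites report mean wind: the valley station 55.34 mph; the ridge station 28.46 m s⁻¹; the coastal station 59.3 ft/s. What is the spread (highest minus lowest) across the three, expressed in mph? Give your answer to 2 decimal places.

23.23 mph

the ridge station: 28.46 m/s = 63.6632 mph.
the coastal station: 59.3 ft/s = 40.4318 mph.
Spread: 63.6632 − 40.4318 = 23.23 mph.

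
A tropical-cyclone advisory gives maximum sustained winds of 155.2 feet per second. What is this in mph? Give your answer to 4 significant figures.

1 ft/s = 0.681818 mph, so 155.2 × 0.681818 = 105.8 mph.

105.8 mph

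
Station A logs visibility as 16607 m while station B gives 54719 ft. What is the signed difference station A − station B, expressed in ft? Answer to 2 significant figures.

station A: 16607 m = 54484.91 ft.
Difference: 54484.91 − 54719.00 = -230 ft.

-230 ft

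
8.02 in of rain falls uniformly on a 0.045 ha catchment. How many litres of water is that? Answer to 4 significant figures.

Depth: 8.02 in × 25.4 = 203.708 mm.
Area: 0.045 ha = 450 m².
1 mm over 1 m² is 1 L, so volume = 203.708 × 450 = 91668.6 L ≈ 91670 L.

91670 litres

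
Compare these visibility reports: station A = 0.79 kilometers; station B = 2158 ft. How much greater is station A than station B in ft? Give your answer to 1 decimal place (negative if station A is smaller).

433.9 ft

station A: 0.79 km = 2591.864 ft.
Difference: 2591.864 − 2158.000 = 433.9 ft.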